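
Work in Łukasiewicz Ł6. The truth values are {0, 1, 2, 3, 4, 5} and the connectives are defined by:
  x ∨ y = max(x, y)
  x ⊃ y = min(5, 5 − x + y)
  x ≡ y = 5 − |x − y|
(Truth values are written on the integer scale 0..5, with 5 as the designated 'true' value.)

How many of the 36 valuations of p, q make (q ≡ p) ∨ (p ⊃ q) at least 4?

26

value 5: 21 assignments (counts)
value 4: 5 assignments (counts)
value 3: 4 assignments
value 2: 3 assignments
value 1: 2 assignments
value 0: 1 assignment
So 26 of the 36 assignments meet the threshold.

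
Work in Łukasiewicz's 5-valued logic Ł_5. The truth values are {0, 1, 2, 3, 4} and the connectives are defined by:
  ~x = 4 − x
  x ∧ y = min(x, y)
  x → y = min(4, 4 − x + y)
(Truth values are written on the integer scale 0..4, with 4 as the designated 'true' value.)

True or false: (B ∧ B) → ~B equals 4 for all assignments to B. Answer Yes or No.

No

Counterexample: take B = 3.
B ∧ B = 3 ∧ 3 = 3
~B = ~3 = 1
(B ∧ B) → ~B = 3 → 1 = 2
This gives 2 ≠ 4.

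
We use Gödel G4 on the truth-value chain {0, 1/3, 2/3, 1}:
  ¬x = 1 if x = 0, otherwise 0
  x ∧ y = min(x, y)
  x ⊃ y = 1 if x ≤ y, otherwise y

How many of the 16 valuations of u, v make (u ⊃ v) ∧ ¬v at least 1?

1

u = 0, v = 0 ↦ 1  ≥
u = 0, v = 1/3 ↦ 0  <
u = 0, v = 2/3 ↦ 0  <
u = 0, v = 1 ↦ 0  <
u = 1/3, v = 0 ↦ 0  <
u = 1/3, v = 1/3 ↦ 0  <
u = 1/3, v = 2/3 ↦ 0  <
u = 1/3, v = 1 ↦ 0  <
u = 2/3, v = 0 ↦ 0  <
u = 2/3, v = 1/3 ↦ 0  <
u = 2/3, v = 2/3 ↦ 0  <
u = 2/3, v = 1 ↦ 0  <
u = 1, v = 0 ↦ 0  <
u = 1, v = 1/3 ↦ 0  <
u = 1, v = 2/3 ↦ 0  <
u = 1, v = 1 ↦ 0  <
So 1 of the 16 assignments meets the threshold.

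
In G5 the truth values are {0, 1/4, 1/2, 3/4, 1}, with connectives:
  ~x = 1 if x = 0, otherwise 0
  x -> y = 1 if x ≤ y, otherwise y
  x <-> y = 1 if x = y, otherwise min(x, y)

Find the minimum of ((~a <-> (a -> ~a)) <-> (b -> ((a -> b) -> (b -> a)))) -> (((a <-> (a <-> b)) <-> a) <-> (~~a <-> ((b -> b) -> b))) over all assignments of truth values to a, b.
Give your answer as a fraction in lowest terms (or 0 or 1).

1/4

Take a = 1/4, b = 1/4:
~a = ~1/4 = 0
~a = ~1/4 = 0
a -> ~a = 1/4 -> 0 = 0
~a <-> (a -> ~a) = 0 <-> 0 = 1
a -> b = 1/4 -> 1/4 = 1
b -> a = 1/4 -> 1/4 = 1
(a -> b) -> (b -> a) = 1 -> 1 = 1
b -> ((a -> b) -> (b -> a)) = 1/4 -> 1 = 1
(~a <-> (a -> ~a)) <-> (b -> ((a -> b) -> (b -> a))) = 1 <-> 1 = 1
a <-> b = 1/4 <-> 1/4 = 1
a <-> (a <-> b) = 1/4 <-> 1 = 1/4
(a <-> (a <-> b)) <-> a = 1/4 <-> 1/4 = 1
~a = ~1/4 = 0
~~a = ~0 = 1
b -> b = 1/4 -> 1/4 = 1
(b -> b) -> b = 1 -> 1/4 = 1/4
~~a <-> ((b -> b) -> b) = 1 <-> 1/4 = 1/4
((a <-> (a <-> b)) <-> a) <-> (~~a <-> ((b -> b) -> b)) = 1 <-> 1/4 = 1/4
((~a <-> (a -> ~a)) <-> (b -> ((a -> b) -> (b -> a)))) -> (((a <-> (a <-> b)) <-> a) <-> (~~a <-> ((b -> b) -> b))) = 1 -> 1/4 = 1/4
No assignment yields a value below 1/4, so this is the minimum.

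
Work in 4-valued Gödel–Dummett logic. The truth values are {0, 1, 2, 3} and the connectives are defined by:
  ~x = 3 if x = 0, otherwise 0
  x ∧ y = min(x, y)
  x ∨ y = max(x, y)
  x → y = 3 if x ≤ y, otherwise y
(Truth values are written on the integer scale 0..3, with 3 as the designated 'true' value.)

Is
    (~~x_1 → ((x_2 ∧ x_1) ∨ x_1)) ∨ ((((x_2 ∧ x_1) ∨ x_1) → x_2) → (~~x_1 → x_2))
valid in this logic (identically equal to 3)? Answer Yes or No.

No

Counterexample: take x_1 = 1, x_2 = 1.
~x_1 = ~1 = 0
~~x_1 = ~0 = 3
x_2 ∧ x_1 = 1 ∧ 1 = 1
(x_2 ∧ x_1) ∨ x_1 = 1 ∨ 1 = 1
~~x_1 → ((x_2 ∧ x_1) ∨ x_1) = 3 → 1 = 1
((x_2 ∧ x_1) ∨ x_1) → x_2 = 1 → 1 = 3
~~x_1 → x_2 = 3 → 1 = 1
(((x_2 ∧ x_1) ∨ x_1) → x_2) → (~~x_1 → x_2) = 3 → 1 = 1
(~~x_1 → ((x_2 ∧ x_1) ∨ x_1)) ∨ ((((x_2 ∧ x_1) ∨ x_1) → x_2) → (~~x_1 → x_2)) = 1 ∨ 1 = 1
This gives 1 ≠ 3.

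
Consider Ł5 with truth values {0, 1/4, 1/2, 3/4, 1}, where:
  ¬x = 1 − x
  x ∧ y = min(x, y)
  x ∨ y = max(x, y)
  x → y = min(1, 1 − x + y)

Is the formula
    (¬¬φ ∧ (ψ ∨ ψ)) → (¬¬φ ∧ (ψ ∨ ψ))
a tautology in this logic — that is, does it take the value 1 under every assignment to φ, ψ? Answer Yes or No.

At φ = 1/4, ψ = 1/2, for instance:
¬φ = ¬1/4 = 3/4
¬¬φ = ¬3/4 = 1/4
ψ ∨ ψ = 1/2 ∨ 1/2 = 1/2
¬¬φ ∧ (ψ ∨ ψ) = 1/4 ∧ 1/2 = 1/4
(¬¬φ ∧ (ψ ∨ ψ)) → (¬¬φ ∧ (ψ ∨ ψ)) = 1/4 → 1/4 = 1
and checking the remaining 24 assignments likewise gives ≥ 1 in every case.

Yes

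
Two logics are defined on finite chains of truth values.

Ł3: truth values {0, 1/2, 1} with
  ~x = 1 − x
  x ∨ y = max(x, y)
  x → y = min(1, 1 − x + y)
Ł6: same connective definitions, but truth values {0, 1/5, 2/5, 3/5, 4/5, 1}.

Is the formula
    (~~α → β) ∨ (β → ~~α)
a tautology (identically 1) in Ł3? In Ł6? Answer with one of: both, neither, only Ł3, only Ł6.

both

In Ł3: every assignment gives 1 — tautology.
In Ł6: every assignment gives 1 — tautology.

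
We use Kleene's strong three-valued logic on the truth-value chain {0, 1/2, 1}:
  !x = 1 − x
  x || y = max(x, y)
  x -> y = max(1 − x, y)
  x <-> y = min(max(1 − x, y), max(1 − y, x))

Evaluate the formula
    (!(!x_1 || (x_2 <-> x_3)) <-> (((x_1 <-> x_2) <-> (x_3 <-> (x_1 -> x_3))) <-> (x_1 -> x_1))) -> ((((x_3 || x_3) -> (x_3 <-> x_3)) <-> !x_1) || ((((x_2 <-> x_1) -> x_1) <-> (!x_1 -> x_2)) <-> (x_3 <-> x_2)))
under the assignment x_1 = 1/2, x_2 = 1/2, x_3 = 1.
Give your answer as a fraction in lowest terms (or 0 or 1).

1/2

!x_1 = !1/2 = 1/2
x_2 <-> x_3 = 1/2 <-> 1 = 1/2
!x_1 || (x_2 <-> x_3) = 1/2 || 1/2 = 1/2
!(!x_1 || (x_2 <-> x_3)) = !1/2 = 1/2
x_1 <-> x_2 = 1/2 <-> 1/2 = 1/2
x_1 -> x_3 = 1/2 -> 1 = 1
x_3 <-> (x_1 -> x_3) = 1 <-> 1 = 1
(x_1 <-> x_2) <-> (x_3 <-> (x_1 -> x_3)) = 1/2 <-> 1 = 1/2
x_1 -> x_1 = 1/2 -> 1/2 = 1/2
((x_1 <-> x_2) <-> (x_3 <-> (x_1 -> x_3))) <-> (x_1 -> x_1) = 1/2 <-> 1/2 = 1/2
!(!x_1 || (x_2 <-> x_3)) <-> (((x_1 <-> x_2) <-> (x_3 <-> (x_1 -> x_3))) <-> (x_1 -> x_1)) = 1/2 <-> 1/2 = 1/2
x_3 || x_3 = 1 || 1 = 1
x_3 <-> x_3 = 1 <-> 1 = 1
(x_3 || x_3) -> (x_3 <-> x_3) = 1 -> 1 = 1
!x_1 = !1/2 = 1/2
((x_3 || x_3) -> (x_3 <-> x_3)) <-> !x_1 = 1 <-> 1/2 = 1/2
x_2 <-> x_1 = 1/2 <-> 1/2 = 1/2
(x_2 <-> x_1) -> x_1 = 1/2 -> 1/2 = 1/2
!x_1 = !1/2 = 1/2
!x_1 -> x_2 = 1/2 -> 1/2 = 1/2
((x_2 <-> x_1) -> x_1) <-> (!x_1 -> x_2) = 1/2 <-> 1/2 = 1/2
x_3 <-> x_2 = 1 <-> 1/2 = 1/2
(((x_2 <-> x_1) -> x_1) <-> (!x_1 -> x_2)) <-> (x_3 <-> x_2) = 1/2 <-> 1/2 = 1/2
(((x_3 || x_3) -> (x_3 <-> x_3)) <-> !x_1) || ((((x_2 <-> x_1) -> x_1) <-> (!x_1 -> x_2)) <-> (x_3 <-> x_2)) = 1/2 || 1/2 = 1/2
(!(!x_1 || (x_2 <-> x_3)) <-> (((x_1 <-> x_2) <-> (x_3 <-> (x_1 -> x_3))) <-> (x_1 -> x_1))) -> ((((x_3 || x_3) -> (x_3 <-> x_3)) <-> !x_1) || ((((x_2 <-> x_1) -> x_1) <-> (!x_1 -> x_2)) <-> (x_3 <-> x_2))) = 1/2 -> 1/2 = 1/2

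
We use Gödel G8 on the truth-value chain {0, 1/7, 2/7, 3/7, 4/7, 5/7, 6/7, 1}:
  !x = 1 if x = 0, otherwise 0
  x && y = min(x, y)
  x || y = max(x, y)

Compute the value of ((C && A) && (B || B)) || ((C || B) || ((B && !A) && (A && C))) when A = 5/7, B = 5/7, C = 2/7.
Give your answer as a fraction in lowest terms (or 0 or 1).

C && A = 2/7 && 5/7 = 2/7
B || B = 5/7 || 5/7 = 5/7
(C && A) && (B || B) = 2/7 && 5/7 = 2/7
C || B = 2/7 || 5/7 = 5/7
!A = !5/7 = 0
B && !A = 5/7 && 0 = 0
A && C = 5/7 && 2/7 = 2/7
(B && !A) && (A && C) = 0 && 2/7 = 0
(C || B) || ((B && !A) && (A && C)) = 5/7 || 0 = 5/7
((C && A) && (B || B)) || ((C || B) || ((B && !A) && (A && C))) = 2/7 || 5/7 = 5/7

5/7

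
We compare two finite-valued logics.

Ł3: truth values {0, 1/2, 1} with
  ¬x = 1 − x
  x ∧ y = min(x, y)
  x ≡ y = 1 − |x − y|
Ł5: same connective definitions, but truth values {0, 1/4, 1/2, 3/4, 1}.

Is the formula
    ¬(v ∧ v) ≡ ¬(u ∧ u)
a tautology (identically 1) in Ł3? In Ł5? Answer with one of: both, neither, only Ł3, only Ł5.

neither

In Ł3: at u = 0, v = 1/2 the value is 1/2 — not a tautology.
In Ł5: at u = 0, v = 1/4 the value is 3/4 — not a tautology.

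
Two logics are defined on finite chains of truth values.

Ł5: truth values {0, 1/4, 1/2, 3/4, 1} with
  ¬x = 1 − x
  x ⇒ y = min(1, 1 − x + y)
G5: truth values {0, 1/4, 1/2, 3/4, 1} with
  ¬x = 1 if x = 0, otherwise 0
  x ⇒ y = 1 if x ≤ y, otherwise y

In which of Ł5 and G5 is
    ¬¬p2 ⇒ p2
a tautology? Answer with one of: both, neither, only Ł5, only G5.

only Ł5

In Ł5: every assignment gives 1 — tautology.
In G5: at p2 = 1/4 the value is 1/4 — not a tautology.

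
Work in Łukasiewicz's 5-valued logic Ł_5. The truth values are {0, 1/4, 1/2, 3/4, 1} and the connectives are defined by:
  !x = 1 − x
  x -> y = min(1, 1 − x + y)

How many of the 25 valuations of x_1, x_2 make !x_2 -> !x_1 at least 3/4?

value 1: 15 assignments (counts)
value 3/4: 4 assignments (counts)
value 1/2: 3 assignments
value 1/4: 2 assignments
value 0: 1 assignment
So 19 of the 25 assignments meet the threshold.

19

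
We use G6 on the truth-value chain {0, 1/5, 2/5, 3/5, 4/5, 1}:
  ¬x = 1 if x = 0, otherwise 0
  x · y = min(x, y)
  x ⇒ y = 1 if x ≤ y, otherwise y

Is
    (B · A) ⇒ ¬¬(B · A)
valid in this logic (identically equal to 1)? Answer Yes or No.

At A = 1/5, B = 1, for instance:
B · A = 1 · 1/5 = 1/5
¬(B · A) = ¬1/5 = 0
¬¬(B · A) = ¬0 = 1
(B · A) ⇒ ¬¬(B · A) = 1/5 ⇒ 1 = 1
and checking the remaining 35 assignments likewise gives ≥ 1 in every case.

Yes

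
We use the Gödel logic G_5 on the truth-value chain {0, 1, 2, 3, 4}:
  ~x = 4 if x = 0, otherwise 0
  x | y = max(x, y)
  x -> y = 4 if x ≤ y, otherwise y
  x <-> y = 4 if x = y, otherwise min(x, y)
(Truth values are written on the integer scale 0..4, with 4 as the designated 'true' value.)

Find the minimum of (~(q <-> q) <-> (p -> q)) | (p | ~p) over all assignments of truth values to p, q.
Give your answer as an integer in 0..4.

Take p = 1, q = 1:
q <-> q = 1 <-> 1 = 4
~(q <-> q) = ~4 = 0
p -> q = 1 -> 1 = 4
~(q <-> q) <-> (p -> q) = 0 <-> 4 = 0
~p = ~1 = 0
p | ~p = 1 | 0 = 1
(~(q <-> q) <-> (p -> q)) | (p | ~p) = 0 | 1 = 1
No assignment yields a value below 1, so this is the minimum.

1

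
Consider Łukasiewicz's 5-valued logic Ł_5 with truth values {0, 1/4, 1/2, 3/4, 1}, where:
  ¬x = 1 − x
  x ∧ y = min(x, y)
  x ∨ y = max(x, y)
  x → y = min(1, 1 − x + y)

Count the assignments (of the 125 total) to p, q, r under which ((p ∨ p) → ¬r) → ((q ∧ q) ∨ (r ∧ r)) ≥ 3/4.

87

value 1: 63 assignments (counts)
value 3/4: 24 assignments (counts)
value 1/2: 20 assignments
value 1/4: 13 assignments
value 0: 5 assignments
So 87 of the 125 assignments meet the threshold.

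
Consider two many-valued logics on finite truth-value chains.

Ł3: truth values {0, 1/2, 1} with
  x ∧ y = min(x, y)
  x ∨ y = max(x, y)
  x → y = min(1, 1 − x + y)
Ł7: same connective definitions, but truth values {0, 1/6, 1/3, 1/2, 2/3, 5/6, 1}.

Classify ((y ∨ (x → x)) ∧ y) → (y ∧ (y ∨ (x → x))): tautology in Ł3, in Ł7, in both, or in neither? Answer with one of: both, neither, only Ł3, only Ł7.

both

In Ł3: every assignment gives 1 — tautology.
In Ł7: every assignment gives 1 — tautology.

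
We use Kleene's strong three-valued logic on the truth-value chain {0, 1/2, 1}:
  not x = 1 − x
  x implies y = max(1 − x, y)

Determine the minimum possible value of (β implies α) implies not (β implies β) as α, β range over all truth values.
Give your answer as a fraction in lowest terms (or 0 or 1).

0

Take α = 0, β = 0:
β implies α = 0 implies 0 = 1
β implies β = 0 implies 0 = 1
not (β implies β) = not 1 = 0
(β implies α) implies not (β implies β) = 1 implies 0 = 0
No assignment yields a value below 0, so this is the minimum.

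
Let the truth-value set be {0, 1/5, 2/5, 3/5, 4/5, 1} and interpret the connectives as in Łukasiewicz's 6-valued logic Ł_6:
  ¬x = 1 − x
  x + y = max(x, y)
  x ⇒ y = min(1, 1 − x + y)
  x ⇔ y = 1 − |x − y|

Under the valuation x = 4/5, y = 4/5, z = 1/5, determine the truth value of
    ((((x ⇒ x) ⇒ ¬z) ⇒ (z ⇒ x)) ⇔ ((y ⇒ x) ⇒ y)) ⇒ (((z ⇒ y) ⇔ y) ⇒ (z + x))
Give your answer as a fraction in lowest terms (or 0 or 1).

1

x ⇒ x = 4/5 ⇒ 4/5 = 1
¬z = ¬1/5 = 4/5
(x ⇒ x) ⇒ ¬z = 1 ⇒ 4/5 = 4/5
z ⇒ x = 1/5 ⇒ 4/5 = 1
((x ⇒ x) ⇒ ¬z) ⇒ (z ⇒ x) = 4/5 ⇒ 1 = 1
y ⇒ x = 4/5 ⇒ 4/5 = 1
(y ⇒ x) ⇒ y = 1 ⇒ 4/5 = 4/5
(((x ⇒ x) ⇒ ¬z) ⇒ (z ⇒ x)) ⇔ ((y ⇒ x) ⇒ y) = 1 ⇔ 4/5 = 4/5
z ⇒ y = 1/5 ⇒ 4/5 = 1
(z ⇒ y) ⇔ y = 1 ⇔ 4/5 = 4/5
z + x = 1/5 + 4/5 = 4/5
((z ⇒ y) ⇔ y) ⇒ (z + x) = 4/5 ⇒ 4/5 = 1
((((x ⇒ x) ⇒ ¬z) ⇒ (z ⇒ x)) ⇔ ((y ⇒ x) ⇒ y)) ⇒ (((z ⇒ y) ⇔ y) ⇒ (z + x)) = 4/5 ⇒ 1 = 1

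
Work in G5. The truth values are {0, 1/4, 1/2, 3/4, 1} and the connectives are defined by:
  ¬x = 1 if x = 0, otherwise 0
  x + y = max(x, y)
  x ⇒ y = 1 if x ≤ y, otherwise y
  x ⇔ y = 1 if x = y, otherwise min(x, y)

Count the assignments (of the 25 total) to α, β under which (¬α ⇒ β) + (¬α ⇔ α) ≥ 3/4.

value 1: 21 assignments (counts)
value 3/4: 1 assignment (counts)
value 1/2: 1 assignment
value 1/4: 1 assignment
value 0: 1 assignment
So 22 of the 25 assignments meet the threshold.

22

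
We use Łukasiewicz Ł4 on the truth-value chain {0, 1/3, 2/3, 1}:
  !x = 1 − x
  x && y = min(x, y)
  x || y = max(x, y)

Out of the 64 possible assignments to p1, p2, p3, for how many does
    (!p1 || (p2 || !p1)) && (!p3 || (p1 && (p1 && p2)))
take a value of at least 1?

10

value 1: 10 assignments (counts)
value 2/3: 22 assignments
value 1/3: 22 assignments
value 0: 10 assignments
So 10 of the 64 assignments meet the threshold.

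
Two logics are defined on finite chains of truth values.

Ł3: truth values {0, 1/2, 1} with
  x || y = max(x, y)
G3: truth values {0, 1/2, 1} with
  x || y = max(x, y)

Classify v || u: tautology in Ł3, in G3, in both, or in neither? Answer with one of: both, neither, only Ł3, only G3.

In Ł3: at u = 0, v = 0 the value is 0 — not a tautology.
In G3: at u = 0, v = 0 the value is 0 — not a tautology.

neither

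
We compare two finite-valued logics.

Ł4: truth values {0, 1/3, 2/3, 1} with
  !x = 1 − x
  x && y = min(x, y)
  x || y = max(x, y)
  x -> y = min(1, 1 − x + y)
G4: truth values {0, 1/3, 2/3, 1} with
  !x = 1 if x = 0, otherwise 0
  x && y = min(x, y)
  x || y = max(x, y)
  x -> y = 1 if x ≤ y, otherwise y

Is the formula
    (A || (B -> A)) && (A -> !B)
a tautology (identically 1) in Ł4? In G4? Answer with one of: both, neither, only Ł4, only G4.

In Ł4: at A = 0, B = 1/3 the value is 2/3 — not a tautology.
In G4: at A = 0, B = 1/3 the value is 0 — not a tautology.

neither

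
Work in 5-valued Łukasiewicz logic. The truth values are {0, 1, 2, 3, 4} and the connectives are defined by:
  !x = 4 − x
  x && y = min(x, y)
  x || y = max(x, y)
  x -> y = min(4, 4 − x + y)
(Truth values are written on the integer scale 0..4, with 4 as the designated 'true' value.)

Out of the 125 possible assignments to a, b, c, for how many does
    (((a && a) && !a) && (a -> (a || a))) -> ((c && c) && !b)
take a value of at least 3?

value 4: 91 assignments (counts)
value 3: 25 assignments (counts)
value 2: 9 assignments
So 116 of the 125 assignments meet the threshold.

116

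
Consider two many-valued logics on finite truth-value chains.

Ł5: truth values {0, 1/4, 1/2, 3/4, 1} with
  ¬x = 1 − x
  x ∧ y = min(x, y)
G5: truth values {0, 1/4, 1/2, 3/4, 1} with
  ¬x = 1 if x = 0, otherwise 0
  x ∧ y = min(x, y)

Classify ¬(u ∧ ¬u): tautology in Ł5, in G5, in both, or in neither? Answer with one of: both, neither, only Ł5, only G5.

In Ł5: at u = 1/4 the value is 3/4 — not a tautology.
In G5: every assignment gives 1 — tautology.

only G5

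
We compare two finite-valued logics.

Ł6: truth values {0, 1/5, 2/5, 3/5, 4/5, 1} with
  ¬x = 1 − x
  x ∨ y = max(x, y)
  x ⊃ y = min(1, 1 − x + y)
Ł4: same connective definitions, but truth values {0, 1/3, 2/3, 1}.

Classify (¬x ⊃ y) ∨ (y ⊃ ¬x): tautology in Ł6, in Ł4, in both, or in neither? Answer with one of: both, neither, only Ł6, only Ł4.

In Ł6: every assignment gives 1 — tautology.
In Ł4: every assignment gives 1 — tautology.

both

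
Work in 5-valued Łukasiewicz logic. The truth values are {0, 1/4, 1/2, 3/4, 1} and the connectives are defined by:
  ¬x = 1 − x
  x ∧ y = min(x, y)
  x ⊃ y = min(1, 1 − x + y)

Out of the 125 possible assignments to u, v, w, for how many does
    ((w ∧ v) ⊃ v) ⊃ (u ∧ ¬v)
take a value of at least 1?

5

value 1: 5 assignments (counts)
value 3/4: 15 assignments
value 1/2: 25 assignments
value 1/4: 35 assignments
value 0: 45 assignments
So 5 of the 125 assignments meet the threshold.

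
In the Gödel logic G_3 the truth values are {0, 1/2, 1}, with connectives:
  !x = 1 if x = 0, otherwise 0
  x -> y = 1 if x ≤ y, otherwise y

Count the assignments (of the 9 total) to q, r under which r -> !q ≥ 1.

q = 0, r = 0 ↦ 1  ≥
q = 0, r = 1/2 ↦ 1  ≥
q = 0, r = 1 ↦ 1  ≥
q = 1/2, r = 0 ↦ 1  ≥
q = 1/2, r = 1/2 ↦ 0  <
q = 1/2, r = 1 ↦ 0  <
q = 1, r = 0 ↦ 1  ≥
q = 1, r = 1/2 ↦ 0  <
q = 1, r = 1 ↦ 0  <
So 5 of the 9 assignments meet the threshold.

5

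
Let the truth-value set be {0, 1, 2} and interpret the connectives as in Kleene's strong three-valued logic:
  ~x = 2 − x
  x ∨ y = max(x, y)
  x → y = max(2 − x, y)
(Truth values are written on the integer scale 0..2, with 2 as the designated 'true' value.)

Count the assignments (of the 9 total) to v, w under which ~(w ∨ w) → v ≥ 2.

v = 0, w = 0 ↦ 0  <
v = 0, w = 1 ↦ 1  <
v = 0, w = 2 ↦ 2  ≥
v = 1, w = 0 ↦ 1  <
v = 1, w = 1 ↦ 1  <
v = 1, w = 2 ↦ 2  ≥
v = 2, w = 0 ↦ 2  ≥
v = 2, w = 1 ↦ 2  ≥
v = 2, w = 2 ↦ 2  ≥
So 5 of the 9 assignments meet the threshold.

5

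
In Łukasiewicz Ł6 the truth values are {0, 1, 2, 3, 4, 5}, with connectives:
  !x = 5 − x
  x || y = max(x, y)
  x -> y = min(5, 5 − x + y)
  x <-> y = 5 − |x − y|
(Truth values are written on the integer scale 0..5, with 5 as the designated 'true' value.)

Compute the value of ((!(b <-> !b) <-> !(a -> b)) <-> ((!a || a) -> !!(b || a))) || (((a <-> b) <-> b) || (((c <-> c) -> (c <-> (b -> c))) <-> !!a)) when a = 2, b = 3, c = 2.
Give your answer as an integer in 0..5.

4

!b = !3 = 2
b <-> !b = 3 <-> 2 = 4
!(b <-> !b) = !4 = 1
a -> b = 2 -> 3 = 5
!(a -> b) = !5 = 0
!(b <-> !b) <-> !(a -> b) = 1 <-> 0 = 4
!a = !2 = 3
!a || a = 3 || 2 = 3
b || a = 3 || 2 = 3
!(b || a) = !3 = 2
!!(b || a) = !2 = 3
(!a || a) -> !!(b || a) = 3 -> 3 = 5
(!(b <-> !b) <-> !(a -> b)) <-> ((!a || a) -> !!(b || a)) = 4 <-> 5 = 4
a <-> b = 2 <-> 3 = 4
(a <-> b) <-> b = 4 <-> 3 = 4
c <-> c = 2 <-> 2 = 5
b -> c = 3 -> 2 = 4
c <-> (b -> c) = 2 <-> 4 = 3
(c <-> c) -> (c <-> (b -> c)) = 5 -> 3 = 3
!a = !2 = 3
!!a = !3 = 2
((c <-> c) -> (c <-> (b -> c))) <-> !!a = 3 <-> 2 = 4
((a <-> b) <-> b) || (((c <-> c) -> (c <-> (b -> c))) <-> !!a) = 4 || 4 = 4
((!(b <-> !b) <-> !(a -> b)) <-> ((!a || a) -> !!(b || a))) || (((a <-> b) <-> b) || (((c <-> c) -> (c <-> (b -> c))) <-> !!a)) = 4 || 4 = 4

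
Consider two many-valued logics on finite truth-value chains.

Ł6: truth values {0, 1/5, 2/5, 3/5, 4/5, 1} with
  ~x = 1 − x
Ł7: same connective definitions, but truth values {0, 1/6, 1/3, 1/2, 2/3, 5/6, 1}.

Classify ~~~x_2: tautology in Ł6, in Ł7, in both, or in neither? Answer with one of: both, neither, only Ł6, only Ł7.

In Ł6: at x_2 = 1/5 the value is 4/5 — not a tautology.
In Ł7: at x_2 = 1/6 the value is 5/6 — not a tautology.

neither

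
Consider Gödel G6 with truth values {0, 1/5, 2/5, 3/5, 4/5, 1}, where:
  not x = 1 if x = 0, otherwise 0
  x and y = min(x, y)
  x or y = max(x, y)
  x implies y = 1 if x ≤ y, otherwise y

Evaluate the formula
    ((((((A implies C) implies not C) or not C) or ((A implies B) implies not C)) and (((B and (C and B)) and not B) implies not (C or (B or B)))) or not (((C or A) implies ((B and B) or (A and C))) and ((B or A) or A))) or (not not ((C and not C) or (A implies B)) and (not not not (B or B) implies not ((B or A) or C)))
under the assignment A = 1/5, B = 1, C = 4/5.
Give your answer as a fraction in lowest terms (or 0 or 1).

1

A implies C = 1/5 implies 4/5 = 1
not C = not 4/5 = 0
(A implies C) implies not C = 1 implies 0 = 0
not C = not 4/5 = 0
((A implies C) implies not C) or not C = 0 or 0 = 0
A implies B = 1/5 implies 1 = 1
not C = not 4/5 = 0
(A implies B) implies not C = 1 implies 0 = 0
(((A implies C) implies not C) or not C) or ((A implies B) implies not C) = 0 or 0 = 0
C and B = 4/5 and 1 = 4/5
B and (C and B) = 1 and 4/5 = 4/5
not B = not 1 = 0
(B and (C and B)) and not B = 4/5 and 0 = 0
B or B = 1 or 1 = 1
C or (B or B) = 4/5 or 1 = 1
not (C or (B or B)) = not 1 = 0
((B and (C and B)) and not B) implies not (C or (B or B)) = 0 implies 0 = 1
((((A implies C) implies not C) or not C) or ((A implies B) implies not C)) and (((B and (C and B)) and not B) implies not (C or (B or B))) = 0 and 1 = 0
C or A = 4/5 or 1/5 = 4/5
B and B = 1 and 1 = 1
A and C = 1/5 and 4/5 = 1/5
(B and B) or (A and C) = 1 or 1/5 = 1
(C or A) implies ((B and B) or (A and C)) = 4/5 implies 1 = 1
B or A = 1 or 1/5 = 1
(B or A) or A = 1 or 1/5 = 1
((C or A) implies ((B and B) or (A and C))) and ((B or A) or A) = 1 and 1 = 1
not (((C or A) implies ((B and B) or (A and C))) and ((B or A) or A)) = not 1 = 0
(((((A implies C) implies not C) or not C) or ((A implies B) implies not C)) and (((B and (C and B)) and not B) implies not (C or (B or B)))) or not (((C or A) implies ((B and B) or (A and C))) and ((B or A) or A)) = 0 or 0 = 0
not C = not 4/5 = 0
C and not C = 4/5 and 0 = 0
A implies B = 1/5 implies 1 = 1
(C and not C) or (A implies B) = 0 or 1 = 1
not ((C and not C) or (A implies B)) = not 1 = 0
not not ((C and not C) or (A implies B)) = not 0 = 1
B or B = 1 or 1 = 1
not (B or B) = not 1 = 0
not not (B or B) = not 0 = 1
not not not (B or B) = not 1 = 0
B or A = 1 or 1/5 = 1
(B or A) or C = 1 or 4/5 = 1
not ((B or A) or C) = not 1 = 0
not not not (B or B) implies not ((B or A) or C) = 0 implies 0 = 1
not not ((C and not C) or (A implies B)) and (not not not (B or B) implies not ((B or A) or C)) = 1 and 1 = 1
((((((A implies C) implies not C) or not C) or ((A implies B) implies not C)) and (((B and (C and B)) and not B) implies not (C or (B or B)))) or not (((C or A) implies ((B and B) or (A and C))) and ((B or A) or A))) or (not not ((C and not C) or (A implies B)) and (not not not (B or B) implies not ((B or A) or C))) = 0 or 1 = 1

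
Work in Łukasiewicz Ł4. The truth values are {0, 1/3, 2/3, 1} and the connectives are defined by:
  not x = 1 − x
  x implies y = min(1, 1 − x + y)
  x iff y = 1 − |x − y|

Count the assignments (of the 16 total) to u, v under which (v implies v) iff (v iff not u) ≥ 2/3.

10

u = 0, v = 0 ↦ 0  <
u = 0, v = 1/3 ↦ 1/3  <
u = 0, v = 2/3 ↦ 2/3  ≥
u = 0, v = 1 ↦ 1  ≥
u = 1/3, v = 0 ↦ 1/3  <
u = 1/3, v = 1/3 ↦ 2/3  ≥
u = 1/3, v = 2/3 ↦ 1  ≥
u = 1/3, v = 1 ↦ 2/3  ≥
u = 2/3, v = 0 ↦ 2/3  ≥
u = 2/3, v = 1/3 ↦ 1  ≥
u = 2/3, v = 2/3 ↦ 2/3  ≥
u = 2/3, v = 1 ↦ 1/3  <
u = 1, v = 0 ↦ 1  ≥
u = 1, v = 1/3 ↦ 2/3  ≥
u = 1, v = 2/3 ↦ 1/3  <
u = 1, v = 1 ↦ 0  <
So 10 of the 16 assignments meet the threshold.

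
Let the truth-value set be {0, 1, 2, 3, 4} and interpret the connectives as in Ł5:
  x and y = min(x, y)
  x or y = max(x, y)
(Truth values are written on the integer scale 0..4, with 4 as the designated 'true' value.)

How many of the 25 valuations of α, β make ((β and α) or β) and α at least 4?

1

value 4: 1 assignment (counts)
value 3: 3 assignments
value 2: 5 assignments
value 1: 7 assignments
value 0: 9 assignments
So 1 of the 25 assignments meets the threshold.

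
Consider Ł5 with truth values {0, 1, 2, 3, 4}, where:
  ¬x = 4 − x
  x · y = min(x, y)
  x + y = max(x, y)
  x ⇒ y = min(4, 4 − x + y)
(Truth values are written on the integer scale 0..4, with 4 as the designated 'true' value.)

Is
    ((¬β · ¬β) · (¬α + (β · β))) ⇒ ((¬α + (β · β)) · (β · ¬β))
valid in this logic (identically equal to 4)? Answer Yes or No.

No

Counterexample: take α = 0, β = 0.
¬β = ¬0 = 4
¬β = ¬0 = 4
¬β · ¬β = 4 · 4 = 4
¬α = ¬0 = 4
β · β = 0 · 0 = 0
¬α + (β · β) = 4 + 0 = 4
(¬β · ¬β) · (¬α + (β · β)) = 4 · 4 = 4
¬α = ¬0 = 4
β · β = 0 · 0 = 0
¬α + (β · β) = 4 + 0 = 4
¬β = ¬0 = 4
β · ¬β = 0 · 4 = 0
(¬α + (β · β)) · (β · ¬β) = 4 · 0 = 0
((¬β · ¬β) · (¬α + (β · β))) ⇒ ((¬α + (β · β)) · (β · ¬β)) = 4 ⇒ 0 = 0
This gives 0 ≠ 4.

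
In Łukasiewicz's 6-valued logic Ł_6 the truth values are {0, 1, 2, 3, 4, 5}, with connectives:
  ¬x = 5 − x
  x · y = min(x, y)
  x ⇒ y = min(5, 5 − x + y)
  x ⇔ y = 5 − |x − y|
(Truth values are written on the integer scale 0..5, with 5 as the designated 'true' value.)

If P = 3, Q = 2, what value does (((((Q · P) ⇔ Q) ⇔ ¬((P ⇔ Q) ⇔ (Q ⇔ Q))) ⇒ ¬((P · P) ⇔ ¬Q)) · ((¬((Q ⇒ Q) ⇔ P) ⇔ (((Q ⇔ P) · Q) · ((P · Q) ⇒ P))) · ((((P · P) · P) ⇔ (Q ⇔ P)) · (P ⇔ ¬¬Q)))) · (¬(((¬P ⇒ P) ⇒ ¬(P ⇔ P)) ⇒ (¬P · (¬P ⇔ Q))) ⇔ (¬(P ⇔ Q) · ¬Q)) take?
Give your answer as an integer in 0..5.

4

Q · P = 2 · 3 = 2
(Q · P) ⇔ Q = 2 ⇔ 2 = 5
P ⇔ Q = 3 ⇔ 2 = 4
Q ⇔ Q = 2 ⇔ 2 = 5
(P ⇔ Q) ⇔ (Q ⇔ Q) = 4 ⇔ 5 = 4
¬((P ⇔ Q) ⇔ (Q ⇔ Q)) = ¬4 = 1
((Q · P) ⇔ Q) ⇔ ¬((P ⇔ Q) ⇔ (Q ⇔ Q)) = 5 ⇔ 1 = 1
P · P = 3 · 3 = 3
¬Q = ¬2 = 3
(P · P) ⇔ ¬Q = 3 ⇔ 3 = 5
¬((P · P) ⇔ ¬Q) = ¬5 = 0
(((Q · P) ⇔ Q) ⇔ ¬((P ⇔ Q) ⇔ (Q ⇔ Q))) ⇒ ¬((P · P) ⇔ ¬Q) = 1 ⇒ 0 = 4
Q ⇒ Q = 2 ⇒ 2 = 5
(Q ⇒ Q) ⇔ P = 5 ⇔ 3 = 3
¬((Q ⇒ Q) ⇔ P) = ¬3 = 2
Q ⇔ P = 2 ⇔ 3 = 4
(Q ⇔ P) · Q = 4 · 2 = 2
P · Q = 3 · 2 = 2
(P · Q) ⇒ P = 2 ⇒ 3 = 5
((Q ⇔ P) · Q) · ((P · Q) ⇒ P) = 2 · 5 = 2
¬((Q ⇒ Q) ⇔ P) ⇔ (((Q ⇔ P) · Q) · ((P · Q) ⇒ P)) = 2 ⇔ 2 = 5
P · P = 3 · 3 = 3
(P · P) · P = 3 · 3 = 3
Q ⇔ P = 2 ⇔ 3 = 4
((P · P) · P) ⇔ (Q ⇔ P) = 3 ⇔ 4 = 4
¬Q = ¬2 = 3
¬¬Q = ¬3 = 2
P ⇔ ¬¬Q = 3 ⇔ 2 = 4
(((P · P) · P) ⇔ (Q ⇔ P)) · (P ⇔ ¬¬Q) = 4 · 4 = 4
(¬((Q ⇒ Q) ⇔ P) ⇔ (((Q ⇔ P) · Q) · ((P · Q) ⇒ P))) · ((((P · P) · P) ⇔ (Q ⇔ P)) · (P ⇔ ¬¬Q)) = 5 · 4 = 4
((((Q · P) ⇔ Q) ⇔ ¬((P ⇔ Q) ⇔ (Q ⇔ Q))) ⇒ ¬((P · P) ⇔ ¬Q)) · ((¬((Q ⇒ Q) ⇔ P) ⇔ (((Q ⇔ P) · Q) · ((P · Q) ⇒ P))) · ((((P · P) · P) ⇔ (Q ⇔ P)) · (P ⇔ ¬¬Q))) = 4 · 4 = 4
¬P = ¬3 = 2
¬P ⇒ P = 2 ⇒ 3 = 5
P ⇔ P = 3 ⇔ 3 = 5
¬(P ⇔ P) = ¬5 = 0
(¬P ⇒ P) ⇒ ¬(P ⇔ P) = 5 ⇒ 0 = 0
¬P = ¬3 = 2
¬P = ¬3 = 2
¬P ⇔ Q = 2 ⇔ 2 = 5
¬P · (¬P ⇔ Q) = 2 · 5 = 2
((¬P ⇒ P) ⇒ ¬(P ⇔ P)) ⇒ (¬P · (¬P ⇔ Q)) = 0 ⇒ 2 = 5
¬(((¬P ⇒ P) ⇒ ¬(P ⇔ P)) ⇒ (¬P · (¬P ⇔ Q))) = ¬5 = 0
P ⇔ Q = 3 ⇔ 2 = 4
¬(P ⇔ Q) = ¬4 = 1
¬Q = ¬2 = 3
¬(P ⇔ Q) · ¬Q = 1 · 3 = 1
¬(((¬P ⇒ P) ⇒ ¬(P ⇔ P)) ⇒ (¬P · (¬P ⇔ Q))) ⇔ (¬(P ⇔ Q) · ¬Q) = 0 ⇔ 1 = 4
(((((Q · P) ⇔ Q) ⇔ ¬((P ⇔ Q) ⇔ (Q ⇔ Q))) ⇒ ¬((P · P) ⇔ ¬Q)) · ((¬((Q ⇒ Q) ⇔ P) ⇔ (((Q ⇔ P) · Q) · ((P · Q) ⇒ P))) · ((((P · P) · P) ⇔ (Q ⇔ P)) · (P ⇔ ¬¬Q)))) · (¬(((¬P ⇒ P) ⇒ ¬(P ⇔ P)) ⇒ (¬P · (¬P ⇔ Q))) ⇔ (¬(P ⇔ Q) · ¬Q)) = 4 · 4 = 4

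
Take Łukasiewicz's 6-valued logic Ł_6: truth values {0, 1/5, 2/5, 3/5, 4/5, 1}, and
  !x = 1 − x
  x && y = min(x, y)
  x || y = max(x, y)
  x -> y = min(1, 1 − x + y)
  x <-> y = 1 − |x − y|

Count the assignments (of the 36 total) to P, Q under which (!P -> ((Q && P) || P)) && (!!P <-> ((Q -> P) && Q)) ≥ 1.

value 1: 5 assignments (counts)
value 4/5: 9 assignments
value 3/5: 4 assignments
value 2/5: 9 assignments
value 1/5: 2 assignments
value 0: 7 assignments
So 5 of the 36 assignments meet the threshold.

5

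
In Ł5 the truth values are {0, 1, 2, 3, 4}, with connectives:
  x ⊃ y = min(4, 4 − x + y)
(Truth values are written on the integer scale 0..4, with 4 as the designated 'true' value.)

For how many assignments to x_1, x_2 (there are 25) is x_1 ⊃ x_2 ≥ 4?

value 4: 15 assignments (counts)
value 3: 4 assignments
value 2: 3 assignments
value 1: 2 assignments
value 0: 1 assignment
So 15 of the 25 assignments meet the threshold.

15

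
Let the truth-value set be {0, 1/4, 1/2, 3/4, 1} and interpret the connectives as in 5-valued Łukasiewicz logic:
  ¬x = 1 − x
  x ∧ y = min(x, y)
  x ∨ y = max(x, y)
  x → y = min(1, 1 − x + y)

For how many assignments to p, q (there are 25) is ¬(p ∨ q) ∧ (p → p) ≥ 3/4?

4

value 1: 1 assignment (counts)
value 3/4: 3 assignments (counts)
value 1/2: 5 assignments
value 1/4: 7 assignments
value 0: 9 assignments
So 4 of the 25 assignments meet the threshold.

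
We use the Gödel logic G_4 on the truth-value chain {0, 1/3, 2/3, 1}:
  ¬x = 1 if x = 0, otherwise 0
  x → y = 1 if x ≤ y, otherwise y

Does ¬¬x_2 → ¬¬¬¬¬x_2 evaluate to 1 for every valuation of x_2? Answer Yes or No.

No

Counterexample: take x_2 = 1/3.
¬x_2 = ¬1/3 = 0
¬¬x_2 = ¬0 = 1
¬x_2 = ¬1/3 = 0
¬¬x_2 = ¬0 = 1
¬¬¬x_2 = ¬1 = 0
¬¬¬¬x_2 = ¬0 = 1
¬¬¬¬¬x_2 = ¬1 = 0
¬¬x_2 → ¬¬¬¬¬x_2 = 1 → 0 = 0
This gives 0 ≠ 1.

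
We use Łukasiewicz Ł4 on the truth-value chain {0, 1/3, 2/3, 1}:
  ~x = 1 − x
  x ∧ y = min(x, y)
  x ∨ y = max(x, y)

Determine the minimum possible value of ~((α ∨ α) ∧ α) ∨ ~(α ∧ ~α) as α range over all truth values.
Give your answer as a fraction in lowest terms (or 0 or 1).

Take α = 1/3:
α ∨ α = 1/3 ∨ 1/3 = 1/3
(α ∨ α) ∧ α = 1/3 ∧ 1/3 = 1/3
~((α ∨ α) ∧ α) = ~1/3 = 2/3
~α = ~1/3 = 2/3
α ∧ ~α = 1/3 ∧ 2/3 = 1/3
~(α ∧ ~α) = ~1/3 = 2/3
~((α ∨ α) ∧ α) ∨ ~(α ∧ ~α) = 2/3 ∨ 2/3 = 2/3
No assignment yields a value below 2/3, so this is the minimum.

2/3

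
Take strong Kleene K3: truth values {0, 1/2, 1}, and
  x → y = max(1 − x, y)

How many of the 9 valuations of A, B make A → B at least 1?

A = 0, B = 0 ↦ 1  ≥
A = 0, B = 1/2 ↦ 1  ≥
A = 0, B = 1 ↦ 1  ≥
A = 1/2, B = 0 ↦ 1/2  <
A = 1/2, B = 1/2 ↦ 1/2  <
A = 1/2, B = 1 ↦ 1  ≥
A = 1, B = 0 ↦ 0  <
A = 1, B = 1/2 ↦ 1/2  <
A = 1, B = 1 ↦ 1  ≥
So 5 of the 9 assignments meet the threshold.

5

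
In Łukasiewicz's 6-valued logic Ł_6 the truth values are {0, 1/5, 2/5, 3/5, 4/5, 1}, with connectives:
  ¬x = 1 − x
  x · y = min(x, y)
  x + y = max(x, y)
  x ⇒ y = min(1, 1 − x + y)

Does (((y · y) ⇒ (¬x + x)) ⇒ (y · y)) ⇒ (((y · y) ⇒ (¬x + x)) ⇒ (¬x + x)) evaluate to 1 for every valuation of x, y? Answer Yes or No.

Counterexample: take x = 2/5, y = 4/5.
y · y = 4/5 · 4/5 = 4/5
¬x = ¬2/5 = 3/5
¬x + x = 3/5 + 2/5 = 3/5
(y · y) ⇒ (¬x + x) = 4/5 ⇒ 3/5 = 4/5
y · y = 4/5 · 4/5 = 4/5
((y · y) ⇒ (¬x + x)) ⇒ (y · y) = 4/5 ⇒ 4/5 = 1
y · y = 4/5 · 4/5 = 4/5
¬x = ¬2/5 = 3/5
¬x + x = 3/5 + 2/5 = 3/5
(y · y) ⇒ (¬x + x) = 4/5 ⇒ 3/5 = 4/5
¬x = ¬2/5 = 3/5
¬x + x = 3/5 + 2/5 = 3/5
((y · y) ⇒ (¬x + x)) ⇒ (¬x + x) = 4/5 ⇒ 3/5 = 4/5
(((y · y) ⇒ (¬x + x)) ⇒ (y · y)) ⇒ (((y · y) ⇒ (¬x + x)) ⇒ (¬x + x)) = 1 ⇒ 4/5 = 4/5
This gives 4/5 ≠ 1.

No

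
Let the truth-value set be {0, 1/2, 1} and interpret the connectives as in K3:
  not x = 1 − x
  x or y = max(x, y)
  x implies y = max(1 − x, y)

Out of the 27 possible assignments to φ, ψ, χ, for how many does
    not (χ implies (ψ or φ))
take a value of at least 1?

value 1: 1 assignment (counts)
value 1/2: 7 assignments
value 0: 19 assignments
So 1 of the 27 assignments meets the threshold.

1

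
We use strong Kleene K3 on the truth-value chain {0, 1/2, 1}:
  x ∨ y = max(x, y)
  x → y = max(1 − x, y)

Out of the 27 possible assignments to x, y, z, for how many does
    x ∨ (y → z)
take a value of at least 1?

value 1: 19 assignments (counts)
value 1/2: 7 assignments
value 0: 1 assignment
So 19 of the 27 assignments meet the threshold.

19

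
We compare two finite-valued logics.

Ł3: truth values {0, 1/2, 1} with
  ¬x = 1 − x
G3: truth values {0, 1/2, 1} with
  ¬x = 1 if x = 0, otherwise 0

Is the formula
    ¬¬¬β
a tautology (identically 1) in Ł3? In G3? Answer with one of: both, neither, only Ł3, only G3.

In Ł3: at β = 1/2 the value is 1/2 — not a tautology.
In G3: at β = 1/2 the value is 0 — not a tautology.

neither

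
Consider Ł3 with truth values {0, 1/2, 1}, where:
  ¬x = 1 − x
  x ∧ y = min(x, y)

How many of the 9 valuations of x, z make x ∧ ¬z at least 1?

x = 0, z = 0 ↦ 0  <
x = 0, z = 1/2 ↦ 0  <
x = 0, z = 1 ↦ 0  <
x = 1/2, z = 0 ↦ 1/2  <
x = 1/2, z = 1/2 ↦ 1/2  <
x = 1/2, z = 1 ↦ 0  <
x = 1, z = 0 ↦ 1  ≥
x = 1, z = 1/2 ↦ 1/2  <
x = 1, z = 1 ↦ 0  <
So 1 of the 9 assignments meets the threshold.

1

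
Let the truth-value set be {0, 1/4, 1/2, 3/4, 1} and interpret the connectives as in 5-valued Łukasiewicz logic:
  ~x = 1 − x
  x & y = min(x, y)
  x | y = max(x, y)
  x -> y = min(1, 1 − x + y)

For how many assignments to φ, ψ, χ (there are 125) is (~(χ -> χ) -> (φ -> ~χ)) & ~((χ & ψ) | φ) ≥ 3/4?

32

value 1: 9 assignments (counts)
value 3/4: 23 assignments (counts)
value 1/2: 31 assignments
value 1/4: 33 assignments
value 0: 29 assignments
So 32 of the 125 assignments meet the threshold.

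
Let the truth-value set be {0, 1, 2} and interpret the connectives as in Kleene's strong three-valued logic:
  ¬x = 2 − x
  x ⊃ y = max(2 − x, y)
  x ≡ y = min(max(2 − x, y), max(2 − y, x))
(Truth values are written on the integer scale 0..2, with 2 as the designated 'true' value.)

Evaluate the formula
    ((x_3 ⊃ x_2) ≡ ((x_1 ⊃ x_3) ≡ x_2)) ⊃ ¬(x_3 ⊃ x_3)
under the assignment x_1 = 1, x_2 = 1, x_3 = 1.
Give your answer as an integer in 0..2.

x_3 ⊃ x_2 = 1 ⊃ 1 = 1
x_1 ⊃ x_3 = 1 ⊃ 1 = 1
(x_1 ⊃ x_3) ≡ x_2 = 1 ≡ 1 = 1
(x_3 ⊃ x_2) ≡ ((x_1 ⊃ x_3) ≡ x_2) = 1 ≡ 1 = 1
x_3 ⊃ x_3 = 1 ⊃ 1 = 1
¬(x_3 ⊃ x_3) = ¬1 = 1
((x_3 ⊃ x_2) ≡ ((x_1 ⊃ x_3) ≡ x_2)) ⊃ ¬(x_3 ⊃ x_3) = 1 ⊃ 1 = 1

1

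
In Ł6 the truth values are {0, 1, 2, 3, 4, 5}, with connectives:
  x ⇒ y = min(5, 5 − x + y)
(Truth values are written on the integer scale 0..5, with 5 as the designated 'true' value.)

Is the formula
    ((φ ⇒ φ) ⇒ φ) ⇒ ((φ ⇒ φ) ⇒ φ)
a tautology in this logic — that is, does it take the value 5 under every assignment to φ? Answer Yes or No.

φ = 0 ↦ 5
φ = 1 ↦ 5
φ = 2 ↦ 5
φ = 3 ↦ 5
φ = 4 ↦ 5
φ = 5 ↦ 5
Every assignment gives a value ≥ 5.

Yes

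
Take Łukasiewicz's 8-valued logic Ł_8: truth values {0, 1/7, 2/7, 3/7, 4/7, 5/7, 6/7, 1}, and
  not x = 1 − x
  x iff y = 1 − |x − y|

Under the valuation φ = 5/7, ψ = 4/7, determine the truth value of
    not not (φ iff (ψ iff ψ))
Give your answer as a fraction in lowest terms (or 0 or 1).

5/7

ψ iff ψ = 4/7 iff 4/7 = 1
φ iff (ψ iff ψ) = 5/7 iff 1 = 5/7
not (φ iff (ψ iff ψ)) = not 5/7 = 2/7
not not (φ iff (ψ iff ψ)) = not 2/7 = 5/7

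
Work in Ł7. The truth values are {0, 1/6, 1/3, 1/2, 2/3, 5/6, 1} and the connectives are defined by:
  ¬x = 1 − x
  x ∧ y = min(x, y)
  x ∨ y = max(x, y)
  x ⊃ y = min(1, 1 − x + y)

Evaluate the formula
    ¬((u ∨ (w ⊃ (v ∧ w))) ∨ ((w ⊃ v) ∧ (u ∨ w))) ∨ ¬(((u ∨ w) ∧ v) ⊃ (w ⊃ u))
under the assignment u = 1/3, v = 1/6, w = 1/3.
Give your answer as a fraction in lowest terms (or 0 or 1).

1/6

v ∧ w = 1/6 ∧ 1/3 = 1/6
w ⊃ (v ∧ w) = 1/3 ⊃ 1/6 = 5/6
u ∨ (w ⊃ (v ∧ w)) = 1/3 ∨ 5/6 = 5/6
w ⊃ v = 1/3 ⊃ 1/6 = 5/6
u ∨ w = 1/3 ∨ 1/3 = 1/3
(w ⊃ v) ∧ (u ∨ w) = 5/6 ∧ 1/3 = 1/3
(u ∨ (w ⊃ (v ∧ w))) ∨ ((w ⊃ v) ∧ (u ∨ w)) = 5/6 ∨ 1/3 = 5/6
¬((u ∨ (w ⊃ (v ∧ w))) ∨ ((w ⊃ v) ∧ (u ∨ w))) = ¬5/6 = 1/6
u ∨ w = 1/3 ∨ 1/3 = 1/3
(u ∨ w) ∧ v = 1/3 ∧ 1/6 = 1/6
w ⊃ u = 1/3 ⊃ 1/3 = 1
((u ∨ w) ∧ v) ⊃ (w ⊃ u) = 1/6 ⊃ 1 = 1
¬(((u ∨ w) ∧ v) ⊃ (w ⊃ u)) = ¬1 = 0
¬((u ∨ (w ⊃ (v ∧ w))) ∨ ((w ⊃ v) ∧ (u ∨ w))) ∨ ¬(((u ∨ w) ∧ v) ⊃ (w ⊃ u)) = 1/6 ∨ 0 = 1/6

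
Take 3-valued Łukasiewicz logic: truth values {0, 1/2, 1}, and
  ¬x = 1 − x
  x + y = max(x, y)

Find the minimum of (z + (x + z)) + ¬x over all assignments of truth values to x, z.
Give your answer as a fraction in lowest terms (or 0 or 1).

1/2

Take x = 1/2, z = 0:
x + z = 1/2 + 0 = 1/2
z + (x + z) = 0 + 1/2 = 1/2
¬x = ¬1/2 = 1/2
(z + (x + z)) + ¬x = 1/2 + 1/2 = 1/2
No assignment yields a value below 1/2, so this is the minimum.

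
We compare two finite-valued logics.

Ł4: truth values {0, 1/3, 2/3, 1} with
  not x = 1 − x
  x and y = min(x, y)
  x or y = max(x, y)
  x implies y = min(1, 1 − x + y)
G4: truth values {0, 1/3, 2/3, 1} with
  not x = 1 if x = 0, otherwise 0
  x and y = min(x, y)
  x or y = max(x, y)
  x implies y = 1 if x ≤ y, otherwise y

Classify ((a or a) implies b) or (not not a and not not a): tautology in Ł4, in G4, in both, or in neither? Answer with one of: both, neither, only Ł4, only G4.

In Ł4: at a = 1/3, b = 0 the value is 2/3 — not a tautology.
In G4: every assignment gives 1 — tautology.

only G4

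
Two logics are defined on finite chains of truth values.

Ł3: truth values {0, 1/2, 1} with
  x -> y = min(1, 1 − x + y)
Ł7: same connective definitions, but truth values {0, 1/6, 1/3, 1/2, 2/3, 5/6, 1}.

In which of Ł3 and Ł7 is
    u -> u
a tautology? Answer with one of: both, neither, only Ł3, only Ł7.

both

In Ł3: every assignment gives 1 — tautology.
In Ł7: every assignment gives 1 — tautology.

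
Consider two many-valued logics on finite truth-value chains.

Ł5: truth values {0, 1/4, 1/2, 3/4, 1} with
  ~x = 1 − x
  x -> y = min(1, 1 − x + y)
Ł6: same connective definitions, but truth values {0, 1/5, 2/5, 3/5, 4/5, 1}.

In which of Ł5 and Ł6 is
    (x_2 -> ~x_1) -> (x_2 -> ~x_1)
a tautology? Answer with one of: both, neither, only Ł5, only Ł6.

both

In Ł5: every assignment gives 1 — tautology.
In Ł6: every assignment gives 1 — tautology.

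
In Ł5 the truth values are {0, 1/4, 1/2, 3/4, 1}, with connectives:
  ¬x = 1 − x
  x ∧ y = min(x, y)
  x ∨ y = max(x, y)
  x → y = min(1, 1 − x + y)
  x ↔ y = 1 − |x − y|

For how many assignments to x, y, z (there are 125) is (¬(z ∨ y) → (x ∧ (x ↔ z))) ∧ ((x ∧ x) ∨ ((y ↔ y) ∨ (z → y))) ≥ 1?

value 1: 84 assignments (counts)
value 3/4: 20 assignments
value 1/2: 13 assignments
value 1/4: 6 assignments
value 0: 2 assignments
So 84 of the 125 assignments meet the threshold.

84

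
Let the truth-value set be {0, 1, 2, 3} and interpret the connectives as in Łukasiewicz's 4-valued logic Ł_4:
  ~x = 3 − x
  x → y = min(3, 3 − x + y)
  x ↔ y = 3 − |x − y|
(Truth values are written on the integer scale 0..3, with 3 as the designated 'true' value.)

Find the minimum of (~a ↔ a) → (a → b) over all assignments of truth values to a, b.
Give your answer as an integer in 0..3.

2

Take a = 2, b = 0:
~a = ~2 = 1
~a ↔ a = 1 ↔ 2 = 2
a → b = 2 → 0 = 1
(~a ↔ a) → (a → b) = 2 → 1 = 2
No assignment yields a value below 2, so this is the minimum.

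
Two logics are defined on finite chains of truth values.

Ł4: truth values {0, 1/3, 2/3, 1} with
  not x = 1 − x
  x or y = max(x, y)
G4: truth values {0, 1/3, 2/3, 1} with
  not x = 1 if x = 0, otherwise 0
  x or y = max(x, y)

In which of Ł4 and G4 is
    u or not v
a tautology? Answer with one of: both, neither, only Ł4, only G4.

neither

In Ł4: at u = 0, v = 1/3 the value is 2/3 — not a tautology.
In G4: at u = 0, v = 1/3 the value is 0 — not a tautology.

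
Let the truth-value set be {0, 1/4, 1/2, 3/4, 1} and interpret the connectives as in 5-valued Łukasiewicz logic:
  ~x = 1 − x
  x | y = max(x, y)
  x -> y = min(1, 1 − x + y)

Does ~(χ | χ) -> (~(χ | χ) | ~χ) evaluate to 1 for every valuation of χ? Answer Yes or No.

χ = 0 ↦ 1
χ = 1/4 ↦ 1
χ = 1/2 ↦ 1
χ = 3/4 ↦ 1
χ = 1 ↦ 1
Every assignment gives a value ≥ 1.

Yes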